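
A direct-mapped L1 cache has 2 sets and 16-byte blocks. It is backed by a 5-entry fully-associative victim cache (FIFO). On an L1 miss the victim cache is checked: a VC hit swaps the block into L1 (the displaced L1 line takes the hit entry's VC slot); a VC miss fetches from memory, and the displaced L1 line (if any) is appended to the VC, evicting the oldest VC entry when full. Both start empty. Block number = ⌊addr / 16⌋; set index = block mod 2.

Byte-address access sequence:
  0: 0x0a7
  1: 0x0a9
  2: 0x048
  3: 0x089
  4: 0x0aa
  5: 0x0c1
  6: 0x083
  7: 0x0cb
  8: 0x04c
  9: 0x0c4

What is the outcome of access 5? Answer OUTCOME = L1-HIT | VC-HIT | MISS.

0: 0xa7 (blk 10, set 0) → MISS  vc=[]
1: 0xa9 (blk 10, set 0) → L1-HIT  vc=[]
2: 0x48 (blk 4, set 0) → MISS  vc=[10]
3: 0x89 (blk 8, set 0) → MISS  vc=[10, 4]
4: 0xaa (blk 10, set 0) → VC-HIT  vc=[8, 4]
5: 0xc1 (blk 12, set 0) → MISS  vc=[8, 4, 10]
6: 0x83 (blk 8, set 0) → VC-HIT  vc=[12, 4, 10]
7: 0xcb (blk 12, set 0) → VC-HIT  vc=[8, 4, 10]
8: 0x4c (blk 4, set 0) → VC-HIT  vc=[8, 12, 10]
9: 0xc4 (blk 12, set 0) → VC-HIT  vc=[8, 4, 10]

OUTCOME = MISS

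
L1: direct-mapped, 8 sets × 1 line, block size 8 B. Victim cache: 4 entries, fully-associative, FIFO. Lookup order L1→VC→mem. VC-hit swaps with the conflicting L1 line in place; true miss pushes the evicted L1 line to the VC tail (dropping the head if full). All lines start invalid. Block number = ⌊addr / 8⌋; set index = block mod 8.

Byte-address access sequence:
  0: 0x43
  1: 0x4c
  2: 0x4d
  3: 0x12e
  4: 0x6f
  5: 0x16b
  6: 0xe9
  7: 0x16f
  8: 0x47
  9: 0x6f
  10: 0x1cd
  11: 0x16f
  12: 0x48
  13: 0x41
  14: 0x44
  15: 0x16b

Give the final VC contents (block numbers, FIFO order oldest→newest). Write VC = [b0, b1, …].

VC = [37, 13, 29, 57]

#0 0x43→b8/s0 MISS; vc=[]
#1 0x4c→b9/s1 MISS; vc=[]
#2 0x4d→b9/s1 L1-HIT; vc=[]
#3 0x12e→b37/s5 MISS; vc=[]
#4 0x6f→b13/s5 MISS; vc=[37]
#5 0x16b→b45/s5 MISS; vc=[37,13]
#6 0xe9→b29/s5 MISS; vc=[37,13,45]
#7 0x16f→b45/s5 VC-HIT; vc=[37,13,29]
#8 0x47→b8/s0 L1-HIT; vc=[37,13,29]
#9 0x6f→b13/s5 VC-HIT; vc=[37,45,29]
#10 0x1cd→b57/s1 MISS; vc=[37,45,29,9]
#11 0x16f→b45/s5 VC-HIT; vc=[37,13,29,9]
#12 0x48→b9/s1 VC-HIT; vc=[37,13,29,57]
#13 0x41→b8/s0 L1-HIT; vc=[37,13,29,57]
#14 0x44→b8/s0 L1-HIT; vc=[37,13,29,57]
#15 0x16b→b45/s5 L1-HIT; vc=[37,13,29,57]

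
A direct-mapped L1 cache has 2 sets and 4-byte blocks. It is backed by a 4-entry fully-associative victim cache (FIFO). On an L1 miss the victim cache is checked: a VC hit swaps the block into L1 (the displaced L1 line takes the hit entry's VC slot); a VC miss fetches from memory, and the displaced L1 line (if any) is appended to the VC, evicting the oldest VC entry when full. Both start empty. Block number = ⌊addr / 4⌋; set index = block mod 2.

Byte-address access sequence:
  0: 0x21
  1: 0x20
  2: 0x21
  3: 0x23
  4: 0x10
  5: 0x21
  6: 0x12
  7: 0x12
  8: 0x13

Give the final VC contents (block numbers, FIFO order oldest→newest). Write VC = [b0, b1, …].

  [0] addr=0x21 blk=8 s=0: MISS | VC []
  [1] addr=0x20 blk=8 s=0: L1-HIT | VC []
  [2] addr=0x21 blk=8 s=0: L1-HIT | VC []
  [3] addr=0x23 blk=8 s=0: L1-HIT | VC []
  [4] addr=0x10 blk=4 s=0: MISS | VC [8]
  [5] addr=0x21 blk=8 s=0: VC-HIT | VC [4]
  [6] addr=0x12 blk=4 s=0: VC-HIT | VC [8]
  [7] addr=0x12 blk=4 s=0: L1-HIT | VC [8]
  [8] addr=0x13 blk=4 s=0: L1-HIT | VC [8]

VC = [8]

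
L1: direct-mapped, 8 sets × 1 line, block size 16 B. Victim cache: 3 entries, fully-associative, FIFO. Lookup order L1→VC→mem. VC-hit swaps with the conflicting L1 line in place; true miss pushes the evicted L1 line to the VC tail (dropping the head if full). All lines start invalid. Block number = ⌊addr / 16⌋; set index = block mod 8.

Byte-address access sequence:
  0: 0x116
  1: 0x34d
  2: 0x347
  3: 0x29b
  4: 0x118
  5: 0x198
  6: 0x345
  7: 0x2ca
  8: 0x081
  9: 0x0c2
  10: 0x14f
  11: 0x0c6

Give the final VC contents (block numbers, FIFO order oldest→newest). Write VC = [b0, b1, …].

  [0] addr=0x116 blk=17 s=1: MISS | VC []
  [1] addr=0x34d blk=52 s=4: MISS | VC []
  [2] addr=0x347 blk=52 s=4: L1-HIT | VC []
  [3] addr=0x29b blk=41 s=1: MISS | VC [17]
  [4] addr=0x118 blk=17 s=1: VC-HIT | VC [41]
  [5] addr=0x198 blk=25 s=1: MISS | VC [41, 17]
  [6] addr=0x345 blk=52 s=4: L1-HIT | VC [41, 17]
  [7] addr=0x2ca blk=44 s=4: MISS | VC [41, 17, 52]
  [8] addr=0x81 blk=8 s=0: MISS | VC [41, 17, 52]
  [9] addr=0xc2 blk=12 s=4: MISS | VC [17, 52, 44]
  [10] addr=0x14f blk=20 s=4: MISS | VC [52, 44, 12]
  [11] addr=0xc6 blk=12 s=4: VC-HIT | VC [52, 44, 20]

VC = [52, 44, 20]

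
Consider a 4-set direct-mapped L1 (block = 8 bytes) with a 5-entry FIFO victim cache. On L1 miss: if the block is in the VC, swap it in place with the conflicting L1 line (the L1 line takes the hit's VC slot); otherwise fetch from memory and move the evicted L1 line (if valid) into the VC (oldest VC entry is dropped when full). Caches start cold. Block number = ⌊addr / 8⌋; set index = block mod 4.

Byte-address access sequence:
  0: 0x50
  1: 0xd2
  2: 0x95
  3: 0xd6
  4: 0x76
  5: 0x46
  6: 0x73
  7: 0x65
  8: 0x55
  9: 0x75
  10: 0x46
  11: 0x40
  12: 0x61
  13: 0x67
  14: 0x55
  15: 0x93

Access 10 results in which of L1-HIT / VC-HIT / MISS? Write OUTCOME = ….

OUTCOME = VC-HIT

#0 0x50→b10/s2 MISS; vc=[]
#1 0xd2→b26/s2 MISS; vc=[10]
#2 0x95→b18/s2 MISS; vc=[10,26]
#3 0xd6→b26/s2 VC-HIT; vc=[10,18]
#4 0x76→b14/s2 MISS; vc=[10,18,26]
#5 0x46→b8/s0 MISS; vc=[10,18,26]
#6 0x73→b14/s2 L1-HIT; vc=[10,18,26]
#7 0x65→b12/s0 MISS; vc=[10,18,26,8]
#8 0x55→b10/s2 VC-HIT; vc=[14,18,26,8]
#9 0x75→b14/s2 VC-HIT; vc=[10,18,26,8]
#10 0x46→b8/s0 VC-HIT; vc=[10,18,26,12]
#11 0x40→b8/s0 L1-HIT; vc=[10,18,26,12]
#12 0x61→b12/s0 VC-HIT; vc=[10,18,26,8]
#13 0x67→b12/s0 L1-HIT; vc=[10,18,26,8]
#14 0x55→b10/s2 VC-HIT; vc=[14,18,26,8]
#15 0x93→b18/s2 VC-HIT; vc=[14,10,26,8]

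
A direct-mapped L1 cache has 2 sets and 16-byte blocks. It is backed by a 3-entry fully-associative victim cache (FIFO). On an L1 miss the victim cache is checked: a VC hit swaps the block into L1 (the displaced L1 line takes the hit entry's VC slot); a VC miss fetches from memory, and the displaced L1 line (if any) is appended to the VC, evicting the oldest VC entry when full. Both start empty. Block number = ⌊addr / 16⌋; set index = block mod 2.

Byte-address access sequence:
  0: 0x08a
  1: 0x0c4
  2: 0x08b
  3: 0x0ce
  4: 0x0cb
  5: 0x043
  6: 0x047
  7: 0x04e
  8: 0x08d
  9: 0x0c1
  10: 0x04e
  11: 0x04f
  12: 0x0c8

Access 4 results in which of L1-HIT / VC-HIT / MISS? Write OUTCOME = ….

OUTCOME = L1-HIT

0: 0x8a (blk 8, set 0) → MISS  vc=[]
1: 0xc4 (blk 12, set 0) → MISS  vc=[8]
2: 0x8b (blk 8, set 0) → VC-HIT  vc=[12]
3: 0xce (blk 12, set 0) → VC-HIT  vc=[8]
4: 0xcb (blk 12, set 0) → L1-HIT  vc=[8]
5: 0x43 (blk 4, set 0) → MISS  vc=[8, 12]
6: 0x47 (blk 4, set 0) → L1-HIT  vc=[8, 12]
7: 0x4e (blk 4, set 0) → L1-HIT  vc=[8, 12]
8: 0x8d (blk 8, set 0) → VC-HIT  vc=[4, 12]
9: 0xc1 (blk 12, set 0) → VC-HIT  vc=[4, 8]
10: 0x4e (blk 4, set 0) → VC-HIT  vc=[12, 8]
11: 0x4f (blk 4, set 0) → L1-HIT  vc=[12, 8]
12: 0xc8 (blk 12, set 0) → VC-HIT  vc=[4, 8]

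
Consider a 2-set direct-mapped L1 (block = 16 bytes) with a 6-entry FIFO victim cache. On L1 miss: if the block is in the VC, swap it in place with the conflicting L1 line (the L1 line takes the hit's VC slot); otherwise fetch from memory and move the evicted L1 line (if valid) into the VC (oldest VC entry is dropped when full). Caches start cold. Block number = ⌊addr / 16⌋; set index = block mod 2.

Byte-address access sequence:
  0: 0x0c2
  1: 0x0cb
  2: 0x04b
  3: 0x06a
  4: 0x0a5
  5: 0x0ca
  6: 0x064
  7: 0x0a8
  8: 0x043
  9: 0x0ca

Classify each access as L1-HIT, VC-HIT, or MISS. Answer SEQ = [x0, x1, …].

SEQ = [MISS, L1-HIT, MISS, MISS, MISS, VC-HIT, VC-HIT, VC-HIT, VC-HIT, VC-HIT]

#0 0xc2→b12/s0 MISS; vc=[]
#1 0xcb→b12/s0 L1-HIT; vc=[]
#2 0x4b→b4/s0 MISS; vc=[12]
#3 0x6a→b6/s0 MISS; vc=[12,4]
#4 0xa5→b10/s0 MISS; vc=[12,4,6]
#5 0xca→b12/s0 VC-HIT; vc=[10,4,6]
#6 0x64→b6/s0 VC-HIT; vc=[10,4,12]
#7 0xa8→b10/s0 VC-HIT; vc=[6,4,12]
#8 0x43→b4/s0 VC-HIT; vc=[6,10,12]
#9 0xca→b12/s0 VC-HIT; vc=[6,10,4]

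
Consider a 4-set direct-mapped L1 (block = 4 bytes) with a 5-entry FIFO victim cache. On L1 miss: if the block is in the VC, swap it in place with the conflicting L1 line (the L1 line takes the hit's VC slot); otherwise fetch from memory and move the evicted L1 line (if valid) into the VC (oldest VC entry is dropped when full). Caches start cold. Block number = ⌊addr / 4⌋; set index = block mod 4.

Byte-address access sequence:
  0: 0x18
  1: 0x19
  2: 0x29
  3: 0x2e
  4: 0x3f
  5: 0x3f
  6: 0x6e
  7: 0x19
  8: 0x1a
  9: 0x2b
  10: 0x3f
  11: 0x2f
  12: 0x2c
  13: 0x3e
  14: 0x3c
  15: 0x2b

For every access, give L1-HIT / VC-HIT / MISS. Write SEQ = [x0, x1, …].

0: 0x18 (blk 6, set 2) → MISS  vc=[]
1: 0x19 (blk 6, set 2) → L1-HIT  vc=[]
2: 0x29 (blk 10, set 2) → MISS  vc=[6]
3: 0x2e (blk 11, set 3) → MISS  vc=[6]
4: 0x3f (blk 15, set 3) → MISS  vc=[6, 11]
5: 0x3f (blk 15, set 3) → L1-HIT  vc=[6, 11]
6: 0x6e (blk 27, set 3) → MISS  vc=[6, 11, 15]
7: 0x19 (blk 6, set 2) → VC-HIT  vc=[10, 11, 15]
8: 0x1a (blk 6, set 2) → L1-HIT  vc=[10, 11, 15]
9: 0x2b (blk 10, set 2) → VC-HIT  vc=[6, 11, 15]
10: 0x3f (blk 15, set 3) → VC-HIT  vc=[6, 11, 27]
11: 0x2f (blk 11, set 3) → VC-HIT  vc=[6, 15, 27]
12: 0x2c (blk 11, set 3) → L1-HIT  vc=[6, 15, 27]
13: 0x3e (blk 15, set 3) → VC-HIT  vc=[6, 11, 27]
14: 0x3c (blk 15, set 3) → L1-HIT  vc=[6, 11, 27]
15: 0x2b (blk 10, set 2) → L1-HIT  vc=[6, 11, 27]

SEQ = [MISS, L1-HIT, MISS, MISS, MISS, L1-HIT, MISS, VC-HIT, L1-HIT, VC-HIT, VC-HIT, VC-HIT, L1-HIT, VC-HIT, L1-HIT, L1-HIT]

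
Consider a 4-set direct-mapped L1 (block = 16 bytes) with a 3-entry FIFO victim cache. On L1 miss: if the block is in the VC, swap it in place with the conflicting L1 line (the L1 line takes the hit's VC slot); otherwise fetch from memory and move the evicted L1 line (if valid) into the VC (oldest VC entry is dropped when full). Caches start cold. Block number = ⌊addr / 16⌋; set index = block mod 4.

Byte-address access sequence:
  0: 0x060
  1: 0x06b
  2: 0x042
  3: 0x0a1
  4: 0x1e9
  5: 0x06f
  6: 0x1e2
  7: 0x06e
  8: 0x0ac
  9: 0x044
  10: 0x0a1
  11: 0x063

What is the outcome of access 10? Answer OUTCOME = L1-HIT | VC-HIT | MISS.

  [0] addr=0x60 blk=6 s=2: MISS | VC []
  [1] addr=0x6b blk=6 s=2: L1-HIT | VC []
  [2] addr=0x42 blk=4 s=0: MISS | VC []
  [3] addr=0xa1 blk=10 s=2: MISS | VC [6]
  [4] addr=0x1e9 blk=30 s=2: MISS | VC [6, 10]
  [5] addr=0x6f blk=6 s=2: VC-HIT | VC [30, 10]
  [6] addr=0x1e2 blk=30 s=2: VC-HIT | VC [6, 10]
  [7] addr=0x6e blk=6 s=2: VC-HIT | VC [30, 10]
  [8] addr=0xac blk=10 s=2: VC-HIT | VC [30, 6]
  [9] addr=0x44 blk=4 s=0: L1-HIT | VC [30, 6]
  [10] addr=0xa1 blk=10 s=2: L1-HIT | VC [30, 6]
  [11] addr=0x63 blk=6 s=2: VC-HIT | VC [30, 10]

OUTCOME = L1-HIT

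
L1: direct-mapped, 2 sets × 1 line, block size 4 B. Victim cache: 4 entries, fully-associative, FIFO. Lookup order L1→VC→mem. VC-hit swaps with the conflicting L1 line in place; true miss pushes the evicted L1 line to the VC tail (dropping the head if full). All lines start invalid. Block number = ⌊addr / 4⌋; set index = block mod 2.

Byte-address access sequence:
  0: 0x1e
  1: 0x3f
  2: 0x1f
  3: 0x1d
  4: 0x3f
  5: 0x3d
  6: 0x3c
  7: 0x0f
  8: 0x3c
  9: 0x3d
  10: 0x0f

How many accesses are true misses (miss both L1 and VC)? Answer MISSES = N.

MISSES = 3

#0 0x1e→b7/s1 MISS; vc=[]
#1 0x3f→b15/s1 MISS; vc=[7]
#2 0x1f→b7/s1 VC-HIT; vc=[15]
#3 0x1d→b7/s1 L1-HIT; vc=[15]
#4 0x3f→b15/s1 VC-HIT; vc=[7]
#5 0x3d→b15/s1 L1-HIT; vc=[7]
#6 0x3c→b15/s1 L1-HIT; vc=[7]
#7 0xf→b3/s1 MISS; vc=[7,15]
#8 0x3c→b15/s1 VC-HIT; vc=[7,3]
#9 0x3d→b15/s1 L1-HIT; vc=[7,3]
#10 0xf→b3/s1 VC-HIT; vc=[7,15]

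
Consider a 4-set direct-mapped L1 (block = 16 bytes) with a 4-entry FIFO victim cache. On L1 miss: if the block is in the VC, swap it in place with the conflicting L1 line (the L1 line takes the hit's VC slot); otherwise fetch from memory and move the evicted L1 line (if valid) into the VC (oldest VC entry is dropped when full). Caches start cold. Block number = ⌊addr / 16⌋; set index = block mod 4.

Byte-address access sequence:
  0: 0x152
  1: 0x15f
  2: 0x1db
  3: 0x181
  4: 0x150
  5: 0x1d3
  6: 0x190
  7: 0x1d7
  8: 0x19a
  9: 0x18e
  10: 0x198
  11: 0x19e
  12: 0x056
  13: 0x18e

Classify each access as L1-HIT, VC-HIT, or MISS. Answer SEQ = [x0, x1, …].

0: 0x152 (blk 21, set 1) → MISS  vc=[]
1: 0x15f (blk 21, set 1) → L1-HIT  vc=[]
2: 0x1db (blk 29, set 1) → MISS  vc=[21]
3: 0x181 (blk 24, set 0) → MISS  vc=[21]
4: 0x150 (blk 21, set 1) → VC-HIT  vc=[29]
5: 0x1d3 (blk 29, set 1) → VC-HIT  vc=[21]
6: 0x190 (blk 25, set 1) → MISS  vc=[21, 29]
7: 0x1d7 (blk 29, set 1) → VC-HIT  vc=[21, 25]
8: 0x19a (blk 25, set 1) → VC-HIT  vc=[21, 29]
9: 0x18e (blk 24, set 0) → L1-HIT  vc=[21, 29]
10: 0x198 (blk 25, set 1) → L1-HIT  vc=[21, 29]
11: 0x19e (blk 25, set 1) → L1-HIT  vc=[21, 29]
12: 0x56 (blk 5, set 1) → MISS  vc=[21, 29, 25]
13: 0x18e (blk 24, set 0) → L1-HIT  vc=[21, 29, 25]

SEQ = [MISS, L1-HIT, MISS, MISS, VC-HIT, VC-HIT, MISS, VC-HIT, VC-HIT, L1-HIT, L1-HIT, L1-HIT, MISS, L1-HIT]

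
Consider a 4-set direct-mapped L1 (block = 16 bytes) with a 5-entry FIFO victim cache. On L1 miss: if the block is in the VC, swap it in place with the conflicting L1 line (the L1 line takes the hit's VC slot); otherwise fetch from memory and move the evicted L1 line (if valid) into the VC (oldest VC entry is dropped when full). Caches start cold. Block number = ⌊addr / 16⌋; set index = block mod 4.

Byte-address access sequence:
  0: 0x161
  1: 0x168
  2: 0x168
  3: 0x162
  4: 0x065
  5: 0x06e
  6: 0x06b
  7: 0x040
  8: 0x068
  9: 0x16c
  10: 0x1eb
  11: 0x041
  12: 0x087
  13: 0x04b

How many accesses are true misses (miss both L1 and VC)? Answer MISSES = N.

0: 0x161 (blk 22, set 2) → MISS  vc=[]
1: 0x168 (blk 22, set 2) → L1-HIT  vc=[]
2: 0x168 (blk 22, set 2) → L1-HIT  vc=[]
3: 0x162 (blk 22, set 2) → L1-HIT  vc=[]
4: 0x65 (blk 6, set 2) → MISS  vc=[22]
5: 0x6e (blk 6, set 2) → L1-HIT  vc=[22]
6: 0x6b (blk 6, set 2) → L1-HIT  vc=[22]
7: 0x40 (blk 4, set 0) → MISS  vc=[22]
8: 0x68 (blk 6, set 2) → L1-HIT  vc=[22]
9: 0x16c (blk 22, set 2) → VC-HIT  vc=[6]
10: 0x1eb (blk 30, set 2) → MISS  vc=[6, 22]
11: 0x41 (blk 4, set 0) → L1-HIT  vc=[6, 22]
12: 0x87 (blk 8, set 0) → MISS  vc=[6, 22, 4]
13: 0x4b (blk 4, set 0) → VC-HIT  vc=[6, 22, 8]

MISSES = 5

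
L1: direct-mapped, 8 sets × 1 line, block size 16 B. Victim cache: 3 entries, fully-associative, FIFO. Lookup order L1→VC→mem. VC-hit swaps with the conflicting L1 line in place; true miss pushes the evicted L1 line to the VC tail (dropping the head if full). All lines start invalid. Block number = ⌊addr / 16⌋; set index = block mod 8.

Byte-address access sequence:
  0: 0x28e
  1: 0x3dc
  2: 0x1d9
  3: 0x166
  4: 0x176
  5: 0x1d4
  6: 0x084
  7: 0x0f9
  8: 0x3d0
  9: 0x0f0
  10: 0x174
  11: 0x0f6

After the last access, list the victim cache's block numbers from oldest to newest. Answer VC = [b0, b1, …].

0: 0x28e (blk 40, set 0) → MISS  vc=[]
1: 0x3dc (blk 61, set 5) → MISS  vc=[]
2: 0x1d9 (blk 29, set 5) → MISS  vc=[61]
3: 0x166 (blk 22, set 6) → MISS  vc=[61]
4: 0x176 (blk 23, set 7) → MISS  vc=[61]
5: 0x1d4 (blk 29, set 5) → L1-HIT  vc=[61]
6: 0x84 (blk 8, set 0) → MISS  vc=[61, 40]
7: 0xf9 (blk 15, set 7) → MISS  vc=[61, 40, 23]
8: 0x3d0 (blk 61, set 5) → VC-HIT  vc=[29, 40, 23]
9: 0xf0 (blk 15, set 7) → L1-HIT  vc=[29, 40, 23]
10: 0x174 (blk 23, set 7) → VC-HIT  vc=[29, 40, 15]
11: 0xf6 (blk 15, set 7) → VC-HIT  vc=[29, 40, 23]

VC = [29, 40, 23]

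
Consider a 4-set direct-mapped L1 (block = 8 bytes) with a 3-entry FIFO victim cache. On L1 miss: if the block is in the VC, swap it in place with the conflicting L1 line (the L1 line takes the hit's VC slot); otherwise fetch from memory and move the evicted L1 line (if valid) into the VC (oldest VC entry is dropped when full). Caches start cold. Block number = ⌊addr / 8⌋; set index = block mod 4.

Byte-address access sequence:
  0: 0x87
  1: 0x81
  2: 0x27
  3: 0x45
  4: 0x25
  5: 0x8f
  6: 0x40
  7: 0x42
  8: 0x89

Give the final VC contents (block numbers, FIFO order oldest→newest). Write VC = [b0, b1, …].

VC = [16, 4]

  [0] addr=0x87 blk=16 s=0: MISS | VC []
  [1] addr=0x81 blk=16 s=0: L1-HIT | VC []
  [2] addr=0x27 blk=4 s=0: MISS | VC [16]
  [3] addr=0x45 blk=8 s=0: MISS | VC [16, 4]
  [4] addr=0x25 blk=4 s=0: VC-HIT | VC [16, 8]
  [5] addr=0x8f blk=17 s=1: MISS | VC [16, 8]
  [6] addr=0x40 blk=8 s=0: VC-HIT | VC [16, 4]
  [7] addr=0x42 blk=8 s=0: L1-HIT | VC [16, 4]
  [8] addr=0x89 blk=17 s=1: L1-HIT | VC [16, 4]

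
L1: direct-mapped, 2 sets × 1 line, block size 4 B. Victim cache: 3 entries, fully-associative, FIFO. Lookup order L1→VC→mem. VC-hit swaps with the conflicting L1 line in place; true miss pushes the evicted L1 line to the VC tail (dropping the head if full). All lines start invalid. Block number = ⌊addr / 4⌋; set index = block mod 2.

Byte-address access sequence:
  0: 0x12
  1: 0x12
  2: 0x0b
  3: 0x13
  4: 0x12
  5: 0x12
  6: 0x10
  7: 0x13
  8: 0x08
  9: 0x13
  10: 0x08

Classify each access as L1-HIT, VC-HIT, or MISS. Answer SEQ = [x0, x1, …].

#0 0x12→b4/s0 MISS; vc=[]
#1 0x12→b4/s0 L1-HIT; vc=[]
#2 0xb→b2/s0 MISS; vc=[4]
#3 0x13→b4/s0 VC-HIT; vc=[2]
#4 0x12→b4/s0 L1-HIT; vc=[2]
#5 0x12→b4/s0 L1-HIT; vc=[2]
#6 0x10→b4/s0 L1-HIT; vc=[2]
#7 0x13→b4/s0 L1-HIT; vc=[2]
#8 0x8→b2/s0 VC-HIT; vc=[4]
#9 0x13→b4/s0 VC-HIT; vc=[2]
#10 0x8→b2/s0 VC-HIT; vc=[4]

SEQ = [MISS, L1-HIT, MISS, VC-HIT, L1-HIT, L1-HIT, L1-HIT, L1-HIT, VC-HIT, VC-HIT, VC-HIT]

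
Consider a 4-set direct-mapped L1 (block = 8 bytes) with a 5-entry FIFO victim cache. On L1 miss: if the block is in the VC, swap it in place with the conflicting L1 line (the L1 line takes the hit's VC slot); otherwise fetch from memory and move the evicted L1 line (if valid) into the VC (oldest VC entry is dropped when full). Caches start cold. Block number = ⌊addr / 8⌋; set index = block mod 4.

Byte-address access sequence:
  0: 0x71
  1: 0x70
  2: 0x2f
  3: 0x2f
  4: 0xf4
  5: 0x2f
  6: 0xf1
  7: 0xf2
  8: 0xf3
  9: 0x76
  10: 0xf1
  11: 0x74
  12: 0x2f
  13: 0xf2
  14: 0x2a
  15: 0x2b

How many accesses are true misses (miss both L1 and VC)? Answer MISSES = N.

MISSES = 3

  [0] addr=0x71 blk=14 s=2: MISS | VC []
  [1] addr=0x70 blk=14 s=2: L1-HIT | VC []
  [2] addr=0x2f blk=5 s=1: MISS | VC []
  [3] addr=0x2f blk=5 s=1: L1-HIT | VC []
  [4] addr=0xf4 blk=30 s=2: MISS | VC [14]
  [5] addr=0x2f blk=5 s=1: L1-HIT | VC [14]
  [6] addr=0xf1 blk=30 s=2: L1-HIT | VC [14]
  [7] addr=0xf2 blk=30 s=2: L1-HIT | VC [14]
  [8] addr=0xf3 blk=30 s=2: L1-HIT | VC [14]
  [9] addr=0x76 blk=14 s=2: VC-HIT | VC [30]
  [10] addr=0xf1 blk=30 s=2: VC-HIT | VC [14]
  [11] addr=0x74 blk=14 s=2: VC-HIT | VC [30]
  [12] addr=0x2f blk=5 s=1: L1-HIT | VC [30]
  [13] addr=0xf2 blk=30 s=2: VC-HIT | VC [14]
  [14] addr=0x2a blk=5 s=1: L1-HIT | VC [14]
  [15] addr=0x2b blk=5 s=1: L1-HIT | VC [14]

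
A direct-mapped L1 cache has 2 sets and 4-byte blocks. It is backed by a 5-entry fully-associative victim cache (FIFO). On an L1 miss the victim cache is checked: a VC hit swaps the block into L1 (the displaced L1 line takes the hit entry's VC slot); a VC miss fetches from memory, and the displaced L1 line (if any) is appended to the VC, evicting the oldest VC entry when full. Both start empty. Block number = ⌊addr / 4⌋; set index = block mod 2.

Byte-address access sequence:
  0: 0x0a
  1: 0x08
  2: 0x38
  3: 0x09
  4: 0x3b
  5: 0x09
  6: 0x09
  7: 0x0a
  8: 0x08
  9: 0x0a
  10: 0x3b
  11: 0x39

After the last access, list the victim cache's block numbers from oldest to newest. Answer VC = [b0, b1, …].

0: 0xa (blk 2, set 0) → MISS  vc=[]
1: 0x8 (blk 2, set 0) → L1-HIT  vc=[]
2: 0x38 (blk 14, set 0) → MISS  vc=[2]
3: 0x9 (blk 2, set 0) → VC-HIT  vc=[14]
4: 0x3b (blk 14, set 0) → VC-HIT  vc=[2]
5: 0x9 (blk 2, set 0) → VC-HIT  vc=[14]
6: 0x9 (blk 2, set 0) → L1-HIT  vc=[14]
7: 0xa (blk 2, set 0) → L1-HIT  vc=[14]
8: 0x8 (blk 2, set 0) → L1-HIT  vc=[14]
9: 0xa (blk 2, set 0) → L1-HIT  vc=[14]
10: 0x3b (blk 14, set 0) → VC-HIT  vc=[2]
11: 0x39 (blk 14, set 0) → L1-HIT  vc=[2]

VC = [2]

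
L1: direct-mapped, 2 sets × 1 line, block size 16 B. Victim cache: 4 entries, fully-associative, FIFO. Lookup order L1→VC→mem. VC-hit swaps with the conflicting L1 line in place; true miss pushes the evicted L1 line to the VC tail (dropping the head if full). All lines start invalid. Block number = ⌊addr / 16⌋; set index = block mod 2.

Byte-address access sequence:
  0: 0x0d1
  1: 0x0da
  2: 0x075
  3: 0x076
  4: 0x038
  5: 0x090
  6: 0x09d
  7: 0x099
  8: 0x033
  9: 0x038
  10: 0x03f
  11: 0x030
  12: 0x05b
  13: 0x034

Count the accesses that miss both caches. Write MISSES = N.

MISSES = 5

0: 0xd1 (blk 13, set 1) → MISS  vc=[]
1: 0xda (blk 13, set 1) → L1-HIT  vc=[]
2: 0x75 (blk 7, set 1) → MISS  vc=[13]
3: 0x76 (blk 7, set 1) → L1-HIT  vc=[13]
4: 0x38 (blk 3, set 1) → MISS  vc=[13, 7]
5: 0x90 (blk 9, set 1) → MISS  vc=[13, 7, 3]
6: 0x9d (blk 9, set 1) → L1-HIT  vc=[13, 7, 3]
7: 0x99 (blk 9, set 1) → L1-HIT  vc=[13, 7, 3]
8: 0x33 (blk 3, set 1) → VC-HIT  vc=[13, 7, 9]
9: 0x38 (blk 3, set 1) → L1-HIT  vc=[13, 7, 9]
10: 0x3f (blk 3, set 1) → L1-HIT  vc=[13, 7, 9]
11: 0x30 (blk 3, set 1) → L1-HIT  vc=[13, 7, 9]
12: 0x5b (blk 5, set 1) → MISS  vc=[13, 7, 9, 3]
13: 0x34 (blk 3, set 1) → VC-HIT  vc=[13, 7, 9, 5]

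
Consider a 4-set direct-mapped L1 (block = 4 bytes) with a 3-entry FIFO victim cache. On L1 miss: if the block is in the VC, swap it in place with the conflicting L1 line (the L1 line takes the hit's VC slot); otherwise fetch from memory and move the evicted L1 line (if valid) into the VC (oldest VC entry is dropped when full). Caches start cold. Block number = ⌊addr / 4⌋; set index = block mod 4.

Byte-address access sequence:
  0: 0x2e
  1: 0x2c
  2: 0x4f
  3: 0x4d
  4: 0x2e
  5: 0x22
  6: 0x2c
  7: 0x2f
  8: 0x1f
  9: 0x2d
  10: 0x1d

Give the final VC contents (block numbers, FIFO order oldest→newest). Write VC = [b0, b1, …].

VC = [19, 11]

0: 0x2e (blk 11, set 3) → MISS  vc=[]
1: 0x2c (blk 11, set 3) → L1-HIT  vc=[]
2: 0x4f (blk 19, set 3) → MISS  vc=[11]
3: 0x4d (blk 19, set 3) → L1-HIT  vc=[11]
4: 0x2e (blk 11, set 3) → VC-HIT  vc=[19]
5: 0x22 (blk 8, set 0) → MISS  vc=[19]
6: 0x2c (blk 11, set 3) → L1-HIT  vc=[19]
7: 0x2f (blk 11, set 3) → L1-HIT  vc=[19]
8: 0x1f (blk 7, set 3) → MISS  vc=[19, 11]
9: 0x2d (blk 11, set 3) → VC-HIT  vc=[19, 7]
10: 0x1d (blk 7, set 3) → VC-HIT  vc=[19, 11]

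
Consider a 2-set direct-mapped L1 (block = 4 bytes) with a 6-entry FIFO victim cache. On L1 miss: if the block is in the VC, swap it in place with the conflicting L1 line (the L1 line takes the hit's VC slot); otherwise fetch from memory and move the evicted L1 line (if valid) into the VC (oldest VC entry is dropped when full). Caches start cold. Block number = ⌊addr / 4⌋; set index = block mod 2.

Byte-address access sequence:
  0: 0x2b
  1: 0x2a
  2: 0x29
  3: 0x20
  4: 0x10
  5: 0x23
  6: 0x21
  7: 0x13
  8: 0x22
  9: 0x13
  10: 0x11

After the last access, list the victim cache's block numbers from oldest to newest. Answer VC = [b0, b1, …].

#0 0x2b→b10/s0 MISS; vc=[]
#1 0x2a→b10/s0 L1-HIT; vc=[]
#2 0x29→b10/s0 L1-HIT; vc=[]
#3 0x20→b8/s0 MISS; vc=[10]
#4 0x10→b4/s0 MISS; vc=[10,8]
#5 0x23→b8/s0 VC-HIT; vc=[10,4]
#6 0x21→b8/s0 L1-HIT; vc=[10,4]
#7 0x13→b4/s0 VC-HIT; vc=[10,8]
#8 0x22→b8/s0 VC-HIT; vc=[10,4]
#9 0x13→b4/s0 VC-HIT; vc=[10,8]
#10 0x11→b4/s0 L1-HIT; vc=[10,8]

VC = [10, 8]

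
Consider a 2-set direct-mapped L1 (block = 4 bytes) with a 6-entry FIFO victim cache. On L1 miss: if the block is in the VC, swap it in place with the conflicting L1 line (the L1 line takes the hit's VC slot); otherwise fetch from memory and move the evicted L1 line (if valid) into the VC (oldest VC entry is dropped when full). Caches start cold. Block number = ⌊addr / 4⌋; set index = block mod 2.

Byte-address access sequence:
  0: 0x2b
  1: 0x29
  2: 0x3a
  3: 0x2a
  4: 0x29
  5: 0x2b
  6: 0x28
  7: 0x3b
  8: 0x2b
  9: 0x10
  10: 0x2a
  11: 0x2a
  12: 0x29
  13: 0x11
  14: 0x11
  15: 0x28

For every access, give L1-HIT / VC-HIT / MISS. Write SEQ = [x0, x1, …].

SEQ = [MISS, L1-HIT, MISS, VC-HIT, L1-HIT, L1-HIT, L1-HIT, VC-HIT, VC-HIT, MISS, VC-HIT, L1-HIT, L1-HIT, VC-HIT, L1-HIT, VC-HIT]

#0 0x2b→b10/s0 MISS; vc=[]
#1 0x29→b10/s0 L1-HIT; vc=[]
#2 0x3a→b14/s0 MISS; vc=[10]
#3 0x2a→b10/s0 VC-HIT; vc=[14]
#4 0x29→b10/s0 L1-HIT; vc=[14]
#5 0x2b→b10/s0 L1-HIT; vc=[14]
#6 0x28→b10/s0 L1-HIT; vc=[14]
#7 0x3b→b14/s0 VC-HIT; vc=[10]
#8 0x2b→b10/s0 VC-HIT; vc=[14]
#9 0x10→b4/s0 MISS; vc=[14,10]
#10 0x2a→b10/s0 VC-HIT; vc=[14,4]
#11 0x2a→b10/s0 L1-HIT; vc=[14,4]
#12 0x29→b10/s0 L1-HIT; vc=[14,4]
#13 0x11→b4/s0 VC-HIT; vc=[14,10]
#14 0x11→b4/s0 L1-HIT; vc=[14,10]
#15 0x28→b10/s0 VC-HIT; vc=[14,4]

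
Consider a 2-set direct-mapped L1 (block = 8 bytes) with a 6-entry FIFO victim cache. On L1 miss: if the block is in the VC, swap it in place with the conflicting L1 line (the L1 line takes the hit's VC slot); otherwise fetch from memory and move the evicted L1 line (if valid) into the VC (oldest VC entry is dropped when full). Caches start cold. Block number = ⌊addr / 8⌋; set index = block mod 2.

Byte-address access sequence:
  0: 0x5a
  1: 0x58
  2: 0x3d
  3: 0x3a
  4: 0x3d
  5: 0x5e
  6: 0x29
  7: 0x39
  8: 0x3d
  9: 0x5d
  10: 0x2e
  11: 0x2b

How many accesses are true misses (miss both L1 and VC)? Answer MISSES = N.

  [0] addr=0x5a blk=11 s=1: MISS | VC []
  [1] addr=0x58 blk=11 s=1: L1-HIT | VC []
  [2] addr=0x3d blk=7 s=1: MISS | VC [11]
  [3] addr=0x3a blk=7 s=1: L1-HIT | VC [11]
  [4] addr=0x3d blk=7 s=1: L1-HIT | VC [11]
  [5] addr=0x5e blk=11 s=1: VC-HIT | VC [7]
  [6] addr=0x29 blk=5 s=1: MISS | VC [7, 11]
  [7] addr=0x39 blk=7 s=1: VC-HIT | VC [5, 11]
  [8] addr=0x3d blk=7 s=1: L1-HIT | VC [5, 11]
  [9] addr=0x5d blk=11 s=1: VC-HIT | VC [5, 7]
  [10] addr=0x2e blk=5 s=1: VC-HIT | VC [11, 7]
  [11] addr=0x2b blk=5 s=1: L1-HIT | VC [11, 7]

MISSES = 3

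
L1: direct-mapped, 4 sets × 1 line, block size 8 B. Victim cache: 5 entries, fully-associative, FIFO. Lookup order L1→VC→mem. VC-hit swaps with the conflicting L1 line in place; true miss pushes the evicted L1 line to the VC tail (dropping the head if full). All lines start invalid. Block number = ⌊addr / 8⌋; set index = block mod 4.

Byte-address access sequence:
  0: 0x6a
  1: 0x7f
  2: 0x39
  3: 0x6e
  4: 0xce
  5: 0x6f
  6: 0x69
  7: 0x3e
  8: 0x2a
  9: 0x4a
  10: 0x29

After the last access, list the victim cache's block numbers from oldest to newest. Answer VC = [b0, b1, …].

#0 0x6a→b13/s1 MISS; vc=[]
#1 0x7f→b15/s3 MISS; vc=[]
#2 0x39→b7/s3 MISS; vc=[15]
#3 0x6e→b13/s1 L1-HIT; vc=[15]
#4 0xce→b25/s1 MISS; vc=[15,13]
#5 0x6f→b13/s1 VC-HIT; vc=[15,25]
#6 0x69→b13/s1 L1-HIT; vc=[15,25]
#7 0x3e→b7/s3 L1-HIT; vc=[15,25]
#8 0x2a→b5/s1 MISS; vc=[15,25,13]
#9 0x4a→b9/s1 MISS; vc=[15,25,13,5]
#10 0x29→b5/s1 VC-HIT; vc=[15,25,13,9]

VC = [15, 25, 13, 9]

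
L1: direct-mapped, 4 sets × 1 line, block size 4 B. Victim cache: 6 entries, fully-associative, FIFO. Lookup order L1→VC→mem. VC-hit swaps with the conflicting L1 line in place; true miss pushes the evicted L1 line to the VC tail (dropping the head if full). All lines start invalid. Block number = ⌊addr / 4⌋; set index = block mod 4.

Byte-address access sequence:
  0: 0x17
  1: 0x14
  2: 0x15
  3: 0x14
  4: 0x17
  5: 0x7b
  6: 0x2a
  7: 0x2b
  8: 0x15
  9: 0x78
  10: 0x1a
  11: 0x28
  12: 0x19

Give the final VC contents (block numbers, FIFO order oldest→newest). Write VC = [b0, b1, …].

VC = [10, 30]

#0 0x17→b5/s1 MISS; vc=[]
#1 0x14→b5/s1 L1-HIT; vc=[]
#2 0x15→b5/s1 L1-HIT; vc=[]
#3 0x14→b5/s1 L1-HIT; vc=[]
#4 0x17→b5/s1 L1-HIT; vc=[]
#5 0x7b→b30/s2 MISS; vc=[]
#6 0x2a→b10/s2 MISS; vc=[30]
#7 0x2b→b10/s2 L1-HIT; vc=[30]
#8 0x15→b5/s1 L1-HIT; vc=[30]
#9 0x78→b30/s2 VC-HIT; vc=[10]
#10 0x1a→b6/s2 MISS; vc=[10,30]
#11 0x28→b10/s2 VC-HIT; vc=[6,30]
#12 0x19→b6/s2 VC-HIT; vc=[10,30]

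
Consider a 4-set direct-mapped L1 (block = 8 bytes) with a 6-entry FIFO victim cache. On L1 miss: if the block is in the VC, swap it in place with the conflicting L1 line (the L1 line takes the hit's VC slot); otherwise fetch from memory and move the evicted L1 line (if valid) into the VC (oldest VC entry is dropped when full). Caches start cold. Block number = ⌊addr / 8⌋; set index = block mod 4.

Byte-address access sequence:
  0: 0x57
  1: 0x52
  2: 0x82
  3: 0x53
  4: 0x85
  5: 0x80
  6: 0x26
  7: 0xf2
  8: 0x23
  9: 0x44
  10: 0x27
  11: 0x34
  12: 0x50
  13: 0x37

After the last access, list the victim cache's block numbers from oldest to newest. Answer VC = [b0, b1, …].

VC = [16, 10, 8, 30]

#0 0x57→b10/s2 MISS; vc=[]
#1 0x52→b10/s2 L1-HIT; vc=[]
#2 0x82→b16/s0 MISS; vc=[]
#3 0x53→b10/s2 L1-HIT; vc=[]
#4 0x85→b16/s0 L1-HIT; vc=[]
#5 0x80→b16/s0 L1-HIT; vc=[]
#6 0x26→b4/s0 MISS; vc=[16]
#7 0xf2→b30/s2 MISS; vc=[16,10]
#8 0x23→b4/s0 L1-HIT; vc=[16,10]
#9 0x44→b8/s0 MISS; vc=[16,10,4]
#10 0x27→b4/s0 VC-HIT; vc=[16,10,8]
#11 0x34→b6/s2 MISS; vc=[16,10,8,30]
#12 0x50→b10/s2 VC-HIT; vc=[16,6,8,30]
#13 0x37→b6/s2 VC-HIT; vc=[16,10,8,30]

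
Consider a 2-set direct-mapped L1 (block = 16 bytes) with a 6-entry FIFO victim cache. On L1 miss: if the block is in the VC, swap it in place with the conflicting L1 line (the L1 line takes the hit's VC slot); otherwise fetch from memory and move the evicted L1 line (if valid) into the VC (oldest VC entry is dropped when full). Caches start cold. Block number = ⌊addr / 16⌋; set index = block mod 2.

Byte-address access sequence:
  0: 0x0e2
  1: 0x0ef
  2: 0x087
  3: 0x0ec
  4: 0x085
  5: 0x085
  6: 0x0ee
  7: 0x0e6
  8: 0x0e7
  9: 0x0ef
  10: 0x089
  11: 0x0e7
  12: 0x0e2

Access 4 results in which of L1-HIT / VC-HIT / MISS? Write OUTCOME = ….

  [0] addr=0xe2 blk=14 s=0: MISS | VC []
  [1] addr=0xef blk=14 s=0: L1-HIT | VC []
  [2] addr=0x87 blk=8 s=0: MISS | VC [14]
  [3] addr=0xec blk=14 s=0: VC-HIT | VC [8]
  [4] addr=0x85 blk=8 s=0: VC-HIT | VC [14]
  [5] addr=0x85 blk=8 s=0: L1-HIT | VC [14]
  [6] addr=0xee blk=14 s=0: VC-HIT | VC [8]
  [7] addr=0xe6 blk=14 s=0: L1-HIT | VC [8]
  [8] addr=0xe7 blk=14 s=0: L1-HIT | VC [8]
  [9] addr=0xef blk=14 s=0: L1-HIT | VC [8]
  [10] addr=0x89 blk=8 s=0: VC-HIT | VC [14]
  [11] addr=0xe7 blk=14 s=0: VC-HIT | VC [8]
  [12] addr=0xe2 blk=14 s=0: L1-HIT | VC [8]

OUTCOME = VC-HIT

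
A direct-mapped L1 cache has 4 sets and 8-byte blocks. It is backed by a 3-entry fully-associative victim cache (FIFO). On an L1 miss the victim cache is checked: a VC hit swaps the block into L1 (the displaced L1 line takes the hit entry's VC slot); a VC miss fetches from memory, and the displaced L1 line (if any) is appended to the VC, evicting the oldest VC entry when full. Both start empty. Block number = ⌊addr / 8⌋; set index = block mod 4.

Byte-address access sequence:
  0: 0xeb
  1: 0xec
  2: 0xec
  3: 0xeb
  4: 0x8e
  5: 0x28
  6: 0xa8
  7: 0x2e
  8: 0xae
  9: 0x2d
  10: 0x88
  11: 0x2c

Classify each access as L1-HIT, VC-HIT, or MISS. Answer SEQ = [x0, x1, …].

  [0] addr=0xeb blk=29 s=1: MISS | VC []
  [1] addr=0xec blk=29 s=1: L1-HIT | VC []
  [2] addr=0xec blk=29 s=1: L1-HIT | VC []
  [3] addr=0xeb blk=29 s=1: L1-HIT | VC []
  [4] addr=0x8e blk=17 s=1: MISS | VC [29]
  [5] addr=0x28 blk=5 s=1: MISS | VC [29, 17]
  [6] addr=0xa8 blk=21 s=1: MISS | VC [29, 17, 5]
  [7] addr=0x2e blk=5 s=1: VC-HIT | VC [29, 17, 21]
  [8] addr=0xae blk=21 s=1: VC-HIT | VC [29, 17, 5]
  [9] addr=0x2d blk=5 s=1: VC-HIT | VC [29, 17, 21]
  [10] addr=0x88 blk=17 s=1: VC-HIT | VC [29, 5, 21]
  [11] addr=0x2c blk=5 s=1: VC-HIT | VC [29, 17, 21]

SEQ = [MISS, L1-HIT, L1-HIT, L1-HIT, MISS, MISS, MISS, VC-HIT, VC-HIT, VC-HIT, VC-HIT, VC-HIT]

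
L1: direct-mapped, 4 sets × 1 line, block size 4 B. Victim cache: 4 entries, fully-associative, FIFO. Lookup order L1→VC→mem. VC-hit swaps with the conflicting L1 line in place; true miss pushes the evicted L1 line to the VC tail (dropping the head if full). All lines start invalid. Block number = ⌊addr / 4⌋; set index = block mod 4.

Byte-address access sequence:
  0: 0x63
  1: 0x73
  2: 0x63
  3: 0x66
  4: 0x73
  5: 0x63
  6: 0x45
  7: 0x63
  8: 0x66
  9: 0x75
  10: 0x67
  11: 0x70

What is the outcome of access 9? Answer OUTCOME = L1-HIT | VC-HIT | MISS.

OUTCOME = MISS

  [0] addr=0x63 blk=24 s=0: MISS | VC []
  [1] addr=0x73 blk=28 s=0: MISS | VC [24]
  [2] addr=0x63 blk=24 s=0: VC-HIT | VC [28]
  [3] addr=0x66 blk=25 s=1: MISS | VC [28]
  [4] addr=0x73 blk=28 s=0: VC-HIT | VC [24]
  [5] addr=0x63 blk=24 s=0: VC-HIT | VC [28]
  [6] addr=0x45 blk=17 s=1: MISS | VC [28, 25]
  [7] addr=0x63 blk=24 s=0: L1-HIT | VC [28, 25]
  [8] addr=0x66 blk=25 s=1: VC-HIT | VC [28, 17]
  [9] addr=0x75 blk=29 s=1: MISS | VC [28, 17, 25]
  [10] addr=0x67 blk=25 s=1: VC-HIT | VC [28, 17, 29]
  [11] addr=0x70 blk=28 s=0: VC-HIT | VC [24, 17, 29]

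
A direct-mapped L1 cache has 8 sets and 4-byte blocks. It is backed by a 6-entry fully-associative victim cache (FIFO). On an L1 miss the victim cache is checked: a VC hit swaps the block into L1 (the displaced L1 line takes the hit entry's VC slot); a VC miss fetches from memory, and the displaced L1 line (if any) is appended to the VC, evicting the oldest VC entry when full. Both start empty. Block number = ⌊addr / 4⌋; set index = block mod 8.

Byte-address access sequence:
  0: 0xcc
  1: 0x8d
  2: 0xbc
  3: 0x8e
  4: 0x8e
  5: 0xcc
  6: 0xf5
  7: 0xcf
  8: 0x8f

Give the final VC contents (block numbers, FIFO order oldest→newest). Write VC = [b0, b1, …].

VC = [51]

  [0] addr=0xcc blk=51 s=3: MISS | VC []
  [1] addr=0x8d blk=35 s=3: MISS | VC [51]
  [2] addr=0xbc blk=47 s=7: MISS | VC [51]
  [3] addr=0x8e blk=35 s=3: L1-HIT | VC [51]
  [4] addr=0x8e blk=35 s=3: L1-HIT | VC [51]
  [5] addr=0xcc blk=51 s=3: VC-HIT | VC [35]
  [6] addr=0xf5 blk=61 s=5: MISS | VC [35]
  [7] addr=0xcf blk=51 s=3: L1-HIT | VC [35]
  [8] addr=0x8f blk=35 s=3: VC-HIT | VC [51]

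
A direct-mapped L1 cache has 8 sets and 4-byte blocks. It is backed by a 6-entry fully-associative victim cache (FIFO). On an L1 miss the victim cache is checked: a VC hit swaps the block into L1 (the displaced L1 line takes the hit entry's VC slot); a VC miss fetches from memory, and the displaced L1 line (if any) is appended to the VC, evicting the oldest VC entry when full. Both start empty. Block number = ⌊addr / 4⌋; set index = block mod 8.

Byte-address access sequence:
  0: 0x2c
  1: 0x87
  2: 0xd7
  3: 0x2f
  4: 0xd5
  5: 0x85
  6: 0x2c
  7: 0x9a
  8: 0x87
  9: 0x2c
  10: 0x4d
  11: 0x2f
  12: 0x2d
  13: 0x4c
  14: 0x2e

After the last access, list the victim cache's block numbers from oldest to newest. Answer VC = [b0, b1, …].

  [0] addr=0x2c blk=11 s=3: MISS | VC []
  [1] addr=0x87 blk=33 s=1: MISS | VC []
  [2] addr=0xd7 blk=53 s=5: MISS | VC []
  [3] addr=0x2f blk=11 s=3: L1-HIT | VC []
  [4] addr=0xd5 blk=53 s=5: L1-HIT | VC []
  [5] addr=0x85 blk=33 s=1: L1-HIT | VC []
  [6] addr=0x2c blk=11 s=3: L1-HIT | VC []
  [7] addr=0x9a blk=38 s=6: MISS | VC []
  [8] addr=0x87 blk=33 s=1: L1-HIT | VC []
  [9] addr=0x2c blk=11 s=3: L1-HIT | VC []
  [10] addr=0x4d blk=19 s=3: MISS | VC [11]
  [11] addr=0x2f blk=11 s=3: VC-HIT | VC [19]
  [12] addr=0x2d blk=11 s=3: L1-HIT | VC [19]
  [13] addr=0x4c blk=19 s=3: VC-HIT | VC [11]
  [14] addr=0x2e blk=11 s=3: VC-HIT | VC [19]

VC = [19]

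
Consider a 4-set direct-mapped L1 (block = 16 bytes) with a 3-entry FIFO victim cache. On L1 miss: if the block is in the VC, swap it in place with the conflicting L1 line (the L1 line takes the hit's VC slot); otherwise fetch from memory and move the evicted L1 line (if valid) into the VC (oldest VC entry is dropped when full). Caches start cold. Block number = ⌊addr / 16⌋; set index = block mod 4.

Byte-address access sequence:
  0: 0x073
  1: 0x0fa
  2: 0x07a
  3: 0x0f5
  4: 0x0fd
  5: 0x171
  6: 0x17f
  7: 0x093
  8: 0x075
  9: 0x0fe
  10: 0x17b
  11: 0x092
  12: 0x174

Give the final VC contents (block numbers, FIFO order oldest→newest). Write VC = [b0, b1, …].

0: 0x73 (blk 7, set 3) → MISS  vc=[]
1: 0xfa (blk 15, set 3) → MISS  vc=[7]
2: 0x7a (blk 7, set 3) → VC-HIT  vc=[15]
3: 0xf5 (blk 15, set 3) → VC-HIT  vc=[7]
4: 0xfd (blk 15, set 3) → L1-HIT  vc=[7]
5: 0x171 (blk 23, set 3) → MISS  vc=[7, 15]
6: 0x17f (blk 23, set 3) → L1-HIT  vc=[7, 15]
7: 0x93 (blk 9, set 1) → MISS  vc=[7, 15]
8: 0x75 (blk 7, set 3) → VC-HIT  vc=[23, 15]
9: 0xfe (blk 15, set 3) → VC-HIT  vc=[23, 7]
10: 0x17b (blk 23, set 3) → VC-HIT  vc=[15, 7]
11: 0x92 (blk 9, set 1) → L1-HIT  vc=[15, 7]
12: 0x174 (blk 23, set 3) → L1-HIT  vc=[15, 7]

VC = [15, 7]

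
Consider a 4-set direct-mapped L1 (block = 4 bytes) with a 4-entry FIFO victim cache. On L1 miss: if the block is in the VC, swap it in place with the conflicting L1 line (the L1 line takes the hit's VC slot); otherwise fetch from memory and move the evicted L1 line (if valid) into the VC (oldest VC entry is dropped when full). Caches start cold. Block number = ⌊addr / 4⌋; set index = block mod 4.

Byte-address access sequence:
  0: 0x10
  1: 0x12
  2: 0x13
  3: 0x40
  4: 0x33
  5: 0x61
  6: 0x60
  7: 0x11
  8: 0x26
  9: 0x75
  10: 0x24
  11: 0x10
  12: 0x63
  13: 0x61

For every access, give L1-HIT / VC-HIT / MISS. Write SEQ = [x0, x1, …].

SEQ = [MISS, L1-HIT, L1-HIT, MISS, MISS, MISS, L1-HIT, VC-HIT, MISS, MISS, VC-HIT, L1-HIT, VC-HIT, L1-HIT]

#0 0x10→b4/s0 MISS; vc=[]
#1 0x12→b4/s0 L1-HIT; vc=[]
#2 0x13→b4/s0 L1-HIT; vc=[]
#3 0x40→b16/s0 MISS; vc=[4]
#4 0x33→b12/s0 MISS; vc=[4,16]
#5 0x61→b24/s0 MISS; vc=[4,16,12]
#6 0x60→b24/s0 L1-HIT; vc=[4,16,12]
#7 0x11→b4/s0 VC-HIT; vc=[24,16,12]
#8 0x26→b9/s1 MISS; vc=[24,16,12]
#9 0x75→b29/s1 MISS; vc=[24,16,12,9]
#10 0x24→b9/s1 VC-HIT; vc=[24,16,12,29]
#11 0x10→b4/s0 L1-HIT; vc=[24,16,12,29]
#12 0x63→b24/s0 VC-HIT; vc=[4,16,12,29]
#13 0x61→b24/s0 L1-HIT; vc=[4,16,12,29]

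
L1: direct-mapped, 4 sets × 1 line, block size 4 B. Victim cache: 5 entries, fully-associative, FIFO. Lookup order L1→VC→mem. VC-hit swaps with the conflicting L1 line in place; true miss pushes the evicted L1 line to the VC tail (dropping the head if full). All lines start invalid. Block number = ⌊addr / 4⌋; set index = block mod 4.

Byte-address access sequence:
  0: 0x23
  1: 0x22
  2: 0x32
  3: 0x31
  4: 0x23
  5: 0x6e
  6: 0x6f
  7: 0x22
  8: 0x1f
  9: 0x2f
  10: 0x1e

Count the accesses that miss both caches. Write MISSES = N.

MISSES = 5

0: 0x23 (blk 8, set 0) → MISS  vc=[]
1: 0x22 (blk 8, set 0) → L1-HIT  vc=[]
2: 0x32 (blk 12, set 0) → MISS  vc=[8]
3: 0x31 (blk 12, set 0) → L1-HIT  vc=[8]
4: 0x23 (blk 8, set 0) → VC-HIT  vc=[12]
5: 0x6e (blk 27, set 3) → MISS  vc=[12]
6: 0x6f (blk 27, set 3) → L1-HIT  vc=[12]
7: 0x22 (blk 8, set 0) → L1-HIT  vc=[12]
8: 0x1f (blk 7, set 3) → MISS  vc=[12, 27]
9: 0x2f (blk 11, set 3) → MISS  vc=[12, 27, 7]
10: 0x1e (blk 7, set 3) → VC-HIT  vc=[12, 27, 11]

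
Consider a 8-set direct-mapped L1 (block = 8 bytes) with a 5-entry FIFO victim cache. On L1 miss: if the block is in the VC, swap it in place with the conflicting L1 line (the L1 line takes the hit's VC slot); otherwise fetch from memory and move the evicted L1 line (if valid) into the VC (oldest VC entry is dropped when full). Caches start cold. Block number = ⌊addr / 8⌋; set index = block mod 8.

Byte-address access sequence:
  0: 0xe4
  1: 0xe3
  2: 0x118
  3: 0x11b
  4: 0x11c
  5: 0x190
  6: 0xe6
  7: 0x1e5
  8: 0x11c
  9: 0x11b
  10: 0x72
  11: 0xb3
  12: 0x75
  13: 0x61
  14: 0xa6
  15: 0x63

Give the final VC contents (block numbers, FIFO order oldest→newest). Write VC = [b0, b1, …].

VC = [28, 22, 60, 20]

#0 0xe4→b28/s4 MISS; vc=[]
#1 0xe3→b28/s4 L1-HIT; vc=[]
#2 0x118→b35/s3 MISS; vc=[]
#3 0x11b→b35/s3 L1-HIT; vc=[]
#4 0x11c→b35/s3 L1-HIT; vc=[]
#5 0x190→b50/s2 MISS; vc=[]
#6 0xe6→b28/s4 L1-HIT; vc=[]
#7 0x1e5→b60/s4 MISS; vc=[28]
#8 0x11c→b35/s3 L1-HIT; vc=[28]
#9 0x11b→b35/s3 L1-HIT; vc=[28]
#10 0x72→b14/s6 MISS; vc=[28]
#11 0xb3→b22/s6 MISS; vc=[28,14]
#12 0x75→b14/s6 VC-HIT; vc=[28,22]
#13 0x61→b12/s4 MISS; vc=[28,22,60]
#14 0xa6→b20/s4 MISS; vc=[28,22,60,12]
#15 0x63→b12/s4 VC-HIT; vc=[28,22,60,20]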